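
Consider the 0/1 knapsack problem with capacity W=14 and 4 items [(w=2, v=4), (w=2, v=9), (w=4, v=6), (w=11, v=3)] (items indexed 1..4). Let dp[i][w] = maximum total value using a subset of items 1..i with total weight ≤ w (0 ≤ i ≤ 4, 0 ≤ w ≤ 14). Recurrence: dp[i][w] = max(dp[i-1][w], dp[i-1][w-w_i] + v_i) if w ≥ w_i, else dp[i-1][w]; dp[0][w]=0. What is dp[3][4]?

i\w   0   1   2   3   4   5   6   7   8   9  10  11  12  13  14
  0   0   0   0   0   0   0   0   0   0   0   0   0   0   0   0
  1   0   0   4   4   4   4   4   4   4   4   4   4   4   4   4
  2   0   0   9   9  13  13  13  13  13  13  13  13  13  13  13
  3   0   0   9   9  13  13  15  15  19  19  19  19  19  19  19
  4   0   0   9   9  13  13  15  15  19  19  19  19  19  19  19

13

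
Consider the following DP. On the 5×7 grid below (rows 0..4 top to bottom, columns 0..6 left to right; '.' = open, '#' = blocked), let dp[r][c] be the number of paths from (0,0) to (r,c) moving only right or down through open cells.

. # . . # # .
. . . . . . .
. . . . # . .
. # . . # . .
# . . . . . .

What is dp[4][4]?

10

r\c   0   1   2   3   4   5   6
  0   1   0   0   0   0   0   0
  1   1   1   1   1   1   1   1
  2   1   2   3   4   0   1   2
  3   1   0   3   7   0   1   3
  4   0   0   3  10  10  11  14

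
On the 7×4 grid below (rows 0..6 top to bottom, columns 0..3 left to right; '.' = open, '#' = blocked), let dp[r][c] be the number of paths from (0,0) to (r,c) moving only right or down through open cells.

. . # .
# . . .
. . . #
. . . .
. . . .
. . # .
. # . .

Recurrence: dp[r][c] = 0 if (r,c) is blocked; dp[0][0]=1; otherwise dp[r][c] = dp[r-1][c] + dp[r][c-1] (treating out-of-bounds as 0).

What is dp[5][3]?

r\c   0   1   2   3
  0   1   1   0   0
  1   0   1   1   1
  2   0   1   2   0
  3   0   1   3   3
  4   0   1   4   7
  5   0   1   0   7
  6   0   0   0   7

7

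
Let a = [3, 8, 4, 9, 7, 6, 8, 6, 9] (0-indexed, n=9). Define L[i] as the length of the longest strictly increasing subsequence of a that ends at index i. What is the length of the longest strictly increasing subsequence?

   i    0    1    2    3    4    5    6    7    8
a[i]    3    8    4    9    7    6    8    6    9
L[i]    1    2    2    3    3    3    4    3    5

5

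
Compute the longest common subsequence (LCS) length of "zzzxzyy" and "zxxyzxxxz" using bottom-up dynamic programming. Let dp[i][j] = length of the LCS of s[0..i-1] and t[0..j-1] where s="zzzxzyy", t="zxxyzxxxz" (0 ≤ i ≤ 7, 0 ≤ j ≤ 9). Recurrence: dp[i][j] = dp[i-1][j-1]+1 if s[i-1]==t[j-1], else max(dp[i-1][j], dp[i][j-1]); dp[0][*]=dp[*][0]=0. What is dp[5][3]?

2

   ''  z  x  x  y  z  x  x  x  z
''  0  0  0  0  0  0  0  0  0  0
 z  0  1  1  1  1  1  1  1  1  1
 z  0  1  1  1  1  2  2  2  2  2
 z  0  1  1  1  1  2  2  2  2  3
 x  0  1  2  2  2  2  3  3  3  3
 z  0  1  2  2  2  3  3  3  3  4
 y  0  1  2  2  3  3  3  3  3  4
 y  0  1  2  2  3  3  3  3  3  4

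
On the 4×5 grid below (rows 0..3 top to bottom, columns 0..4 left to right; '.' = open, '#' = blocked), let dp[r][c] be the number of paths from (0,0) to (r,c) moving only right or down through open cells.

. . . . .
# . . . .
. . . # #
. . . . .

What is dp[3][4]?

r\c   0   1   2   3   4
  0   1   1   1   1   1
  1   0   1   2   3   4
  2   0   1   3   0   0
  3   0   1   4   4   4

4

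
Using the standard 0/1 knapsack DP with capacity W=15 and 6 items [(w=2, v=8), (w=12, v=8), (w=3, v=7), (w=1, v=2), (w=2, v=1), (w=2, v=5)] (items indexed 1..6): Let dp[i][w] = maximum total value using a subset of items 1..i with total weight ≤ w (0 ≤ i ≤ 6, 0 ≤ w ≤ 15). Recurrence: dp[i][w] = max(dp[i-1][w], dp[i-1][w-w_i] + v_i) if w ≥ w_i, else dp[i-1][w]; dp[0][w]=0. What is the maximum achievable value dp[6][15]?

i\w   0   1   2   3   4   5   6   7   8   9  10  11  12  13  14  15
  0   0   0   0   0   0   0   0   0   0   0   0   0   0   0   0   0
  1   0   0   8   8   8   8   8   8   8   8   8   8   8   8   8   8
  2   0   0   8   8   8   8   8   8   8   8   8   8   8   8  16  16
  3   0   0   8   8   8  15  15  15  15  15  15  15  15  15  16  16
  4   0   2   8  10  10  15  17  17  17  17  17  17  17  17  17  18
  5   0   2   8  10  10  15  17  17  18  18  18  18  18  18  18  18
  6   0   2   8  10  13  15  17  20  22  22  23  23  23  23  23  23

23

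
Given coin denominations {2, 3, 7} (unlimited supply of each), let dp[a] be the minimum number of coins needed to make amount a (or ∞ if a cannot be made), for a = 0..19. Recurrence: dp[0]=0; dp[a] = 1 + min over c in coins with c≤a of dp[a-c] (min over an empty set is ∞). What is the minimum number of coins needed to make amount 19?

 a  0  1  2  3  4  5  6  7  8  9 10 11 12 13 14 15 16 17 18 19
dp  0  -  1  1  2  2  2  1  3  2  2  3  3  3  2  4  3  3  4  4
(- denotes ∞ / unreachable)

4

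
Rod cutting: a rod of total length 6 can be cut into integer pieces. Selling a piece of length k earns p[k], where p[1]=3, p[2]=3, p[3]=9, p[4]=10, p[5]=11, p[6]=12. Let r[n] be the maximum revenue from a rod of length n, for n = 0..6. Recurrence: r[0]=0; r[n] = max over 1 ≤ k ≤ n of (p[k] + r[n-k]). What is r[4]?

12

   n    0    1    2    3    4    5    6
r[n]    0    3    6    9   12   15   18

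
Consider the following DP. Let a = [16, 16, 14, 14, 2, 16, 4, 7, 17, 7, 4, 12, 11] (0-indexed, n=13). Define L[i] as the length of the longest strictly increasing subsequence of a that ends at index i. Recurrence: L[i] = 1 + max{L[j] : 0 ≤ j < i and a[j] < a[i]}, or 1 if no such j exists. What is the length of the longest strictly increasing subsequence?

4

   i    0    1    2    3    4    5    6    7    8    9   10   11   12
a[i]   16   16   14   14    2   16    4    7   17    7    4   12   11
L[i]    1    1    1    1    1    2    2    3    4    3    2    4    4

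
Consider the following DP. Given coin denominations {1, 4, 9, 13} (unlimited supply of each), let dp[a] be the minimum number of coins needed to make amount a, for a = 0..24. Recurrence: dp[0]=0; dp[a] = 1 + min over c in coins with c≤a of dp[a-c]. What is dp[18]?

 a  0  1  2  3  4  5  6  7  8  9 10 11 12 13 14 15 16 17 18 19 20 21 22 23 24
dp  0  1  2  3  1  2  3  4  2  1  2  3  3  1  2  3  4  2  2  3  4  3  2  3  4

2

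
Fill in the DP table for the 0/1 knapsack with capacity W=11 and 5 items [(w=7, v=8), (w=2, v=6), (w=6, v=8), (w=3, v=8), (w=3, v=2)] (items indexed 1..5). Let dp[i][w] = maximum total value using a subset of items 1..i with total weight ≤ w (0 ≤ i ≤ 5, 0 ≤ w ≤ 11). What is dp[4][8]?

14

i\w   0   1   2   3   4   5   6   7   8   9  10  11
  0   0   0   0   0   0   0   0   0   0   0   0   0
  1   0   0   0   0   0   0   0   8   8   8   8   8
  2   0   0   6   6   6   6   6   8   8  14  14  14
  3   0   0   6   6   6   6   8   8  14  14  14  14
  4   0   0   6   8   8  14  14  14  14  16  16  22
  5   0   0   6   8   8  14  14  14  16  16  16  22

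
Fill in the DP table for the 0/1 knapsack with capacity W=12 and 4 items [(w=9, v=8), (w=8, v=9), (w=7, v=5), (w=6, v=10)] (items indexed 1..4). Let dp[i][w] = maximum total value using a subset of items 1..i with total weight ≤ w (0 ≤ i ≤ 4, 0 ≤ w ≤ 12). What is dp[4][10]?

10

i\w   0   1   2   3   4   5   6   7   8   9  10  11  12
  0   0   0   0   0   0   0   0   0   0   0   0   0   0
  1   0   0   0   0   0   0   0   0   0   8   8   8   8
  2   0   0   0   0   0   0   0   0   9   9   9   9   9
  3   0   0   0   0   0   0   0   5   9   9   9   9   9
  4   0   0   0   0   0   0  10  10  10  10  10  10  10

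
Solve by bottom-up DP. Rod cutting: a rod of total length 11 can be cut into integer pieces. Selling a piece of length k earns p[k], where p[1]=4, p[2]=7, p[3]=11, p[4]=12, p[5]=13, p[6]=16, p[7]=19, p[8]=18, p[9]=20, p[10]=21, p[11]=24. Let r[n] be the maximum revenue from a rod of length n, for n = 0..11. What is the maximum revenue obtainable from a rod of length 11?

   n    0    1    2    3    4    5    6    7    8    9   10   11
r[n]    0    4    8   12   16   20   24   28   32   36   40   44

44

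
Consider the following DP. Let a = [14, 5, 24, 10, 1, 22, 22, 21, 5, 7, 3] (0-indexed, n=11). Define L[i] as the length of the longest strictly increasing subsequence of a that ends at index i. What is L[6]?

3

   i    0    1    2    3    4    5    6    7    8    9   10
a[i]   14    5   24   10    1   22   22   21    5    7    3
L[i]    1    1    2    2    1    3    3    3    2    3    2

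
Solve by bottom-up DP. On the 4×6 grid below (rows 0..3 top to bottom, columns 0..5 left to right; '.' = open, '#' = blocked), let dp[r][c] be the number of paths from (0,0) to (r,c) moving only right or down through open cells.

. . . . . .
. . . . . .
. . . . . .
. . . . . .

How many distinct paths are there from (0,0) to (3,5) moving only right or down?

56

r\c   0   1   2   3   4   5
  0   1   1   1   1   1   1
  1   1   2   3   4   5   6
  2   1   3   6  10  15  21
  3   1   4  10  20  35  56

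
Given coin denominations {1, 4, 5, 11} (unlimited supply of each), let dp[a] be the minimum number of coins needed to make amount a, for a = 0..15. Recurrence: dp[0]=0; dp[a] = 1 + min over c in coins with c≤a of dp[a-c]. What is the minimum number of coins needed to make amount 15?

 a  0  1  2  3  4  5  6  7  8  9 10 11 12 13 14 15
dp  0  1  2  3  1  1  2  3  2  2  2  1  2  3  3  2

2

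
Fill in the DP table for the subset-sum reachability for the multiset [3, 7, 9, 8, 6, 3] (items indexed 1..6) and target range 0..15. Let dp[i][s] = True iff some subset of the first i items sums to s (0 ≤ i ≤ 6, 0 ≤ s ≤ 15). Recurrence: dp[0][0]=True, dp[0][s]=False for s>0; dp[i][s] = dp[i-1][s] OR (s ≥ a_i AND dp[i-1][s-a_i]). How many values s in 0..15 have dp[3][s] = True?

6

i\s   0   1   2   3   4   5   6   7   8   9  10  11  12  13  14  15
  0   T   F   F   F   F   F   F   F   F   F   F   F   F   F   F   F
  1   T   F   F   T   F   F   F   F   F   F   F   F   F   F   F   F
  2   T   F   F   T   F   F   F   T   F   F   T   F   F   F   F   F
  3   T   F   F   T   F   F   F   T   F   T   T   F   T   F   F   F
  4   T   F   F   T   F   F   F   T   T   T   T   T   T   F   F   T
  5   T   F   F   T   F   F   T   T   T   T   T   T   T   T   T   T
  6   T   F   F   T   F   F   T   T   T   T   T   T   T   T   T   T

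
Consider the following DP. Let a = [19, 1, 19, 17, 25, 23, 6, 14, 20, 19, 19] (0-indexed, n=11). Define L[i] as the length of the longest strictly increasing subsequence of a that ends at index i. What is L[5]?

   i    0    1    2    3    4    5    6    7    8    9   10
a[i]   19    1   19   17   25   23    6   14   20   19   19
L[i]    1    1    2    2    3    3    2    3    4    4    4

3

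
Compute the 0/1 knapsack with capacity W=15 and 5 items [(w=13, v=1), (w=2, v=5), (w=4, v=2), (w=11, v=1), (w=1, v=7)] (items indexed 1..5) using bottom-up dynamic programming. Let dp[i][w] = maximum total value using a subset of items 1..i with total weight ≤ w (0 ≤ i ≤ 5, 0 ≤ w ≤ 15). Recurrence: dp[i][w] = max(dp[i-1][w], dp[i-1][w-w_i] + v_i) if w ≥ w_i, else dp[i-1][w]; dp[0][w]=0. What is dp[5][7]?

14

i\w   0   1   2   3   4   5   6   7   8   9  10  11  12  13  14  15
  0   0   0   0   0   0   0   0   0   0   0   0   0   0   0   0   0
  1   0   0   0   0   0   0   0   0   0   0   0   0   0   1   1   1
  2   0   0   5   5   5   5   5   5   5   5   5   5   5   5   5   6
  3   0   0   5   5   5   5   7   7   7   7   7   7   7   7   7   7
  4   0   0   5   5   5   5   7   7   7   7   7   7   7   7   7   7
  5   0   7   7  12  12  12  12  14  14  14  14  14  14  14  14  14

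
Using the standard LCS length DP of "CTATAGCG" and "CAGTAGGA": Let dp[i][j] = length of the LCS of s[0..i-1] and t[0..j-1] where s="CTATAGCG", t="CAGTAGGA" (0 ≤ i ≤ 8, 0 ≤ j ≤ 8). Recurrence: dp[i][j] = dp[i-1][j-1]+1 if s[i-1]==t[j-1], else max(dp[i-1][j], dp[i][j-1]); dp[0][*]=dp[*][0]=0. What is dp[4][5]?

3

   ''  C  A  G  T  A  G  G  A
''  0  0  0  0  0  0  0  0  0
 C  0  1  1  1  1  1  1  1  1
 T  0  1  1  1  2  2  2  2  2
 A  0  1  2  2  2  3  3  3  3
 T  0  1  2  2  3  3  3  3  3
 A  0  1  2  2  3  4  4  4  4
 G  0  1  2  3  3  4  5  5  5
 C  0  1  2  3  3  4  5  5  5
 G  0  1  2  3  3  4  5  6  6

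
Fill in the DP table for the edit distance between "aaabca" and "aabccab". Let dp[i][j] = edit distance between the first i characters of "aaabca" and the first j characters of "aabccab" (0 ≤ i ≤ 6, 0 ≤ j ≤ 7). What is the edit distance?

3

   ''  a  a  b  c  c  a  b
''  0  1  2  3  4  5  6  7
 a  1  0  1  2  3  4  5  6
 a  2  1  0  1  2  3  4  5
 a  3  2  1  1  2  3  3  4
 b  4  3  2  1  2  3  4  3
 c  5  4  3  2  1  2  3  4
 a  6  5  4  3  2  2  2  3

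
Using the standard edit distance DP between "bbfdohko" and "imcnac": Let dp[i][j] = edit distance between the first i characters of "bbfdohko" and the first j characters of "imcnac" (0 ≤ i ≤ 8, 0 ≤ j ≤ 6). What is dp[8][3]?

8

   ''  i  m  c  n  a  c
''  0  1  2  3  4  5  6
 b  1  1  2  3  4  5  6
 b  2  2  2  3  4  5  6
 f  3  3  3  3  4  5  6
 d  4  4  4  4  4  5  6
 o  5  5  5  5  5  5  6
 h  6  6  6  6  6  6  6
 k  7  7  7  7  7  7  7
 o  8  8  8  8  8  8  8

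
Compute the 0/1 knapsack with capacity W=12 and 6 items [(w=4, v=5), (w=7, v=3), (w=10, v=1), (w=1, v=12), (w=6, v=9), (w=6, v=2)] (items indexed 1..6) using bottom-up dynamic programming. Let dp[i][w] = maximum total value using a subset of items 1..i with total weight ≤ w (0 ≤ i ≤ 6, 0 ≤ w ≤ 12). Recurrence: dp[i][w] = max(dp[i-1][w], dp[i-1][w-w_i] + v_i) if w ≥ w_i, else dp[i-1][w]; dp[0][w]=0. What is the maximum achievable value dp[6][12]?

26

i\w   0   1   2   3   4   5   6   7   8   9  10  11  12
  0   0   0   0   0   0   0   0   0   0   0   0   0   0
  1   0   0   0   0   5   5   5   5   5   5   5   5   5
  2   0   0   0   0   5   5   5   5   5   5   5   8   8
  3   0   0   0   0   5   5   5   5   5   5   5   8   8
  4   0  12  12  12  12  17  17  17  17  17  17  17  20
  5   0  12  12  12  12  17  17  21  21  21  21  26  26
  6   0  12  12  12  12  17  17  21  21  21  21  26  26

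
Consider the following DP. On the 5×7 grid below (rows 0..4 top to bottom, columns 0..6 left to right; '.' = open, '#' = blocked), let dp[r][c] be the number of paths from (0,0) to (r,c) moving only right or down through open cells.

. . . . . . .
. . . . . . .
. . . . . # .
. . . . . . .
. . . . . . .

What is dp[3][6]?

r\c   0   1   2   3   4   5   6
  0   1   1   1   1   1   1   1
  1   1   2   3   4   5   6   7
  2   1   3   6  10  15   0   7
  3   1   4  10  20  35  35  42
  4   1   5  15  35  70 105 147

42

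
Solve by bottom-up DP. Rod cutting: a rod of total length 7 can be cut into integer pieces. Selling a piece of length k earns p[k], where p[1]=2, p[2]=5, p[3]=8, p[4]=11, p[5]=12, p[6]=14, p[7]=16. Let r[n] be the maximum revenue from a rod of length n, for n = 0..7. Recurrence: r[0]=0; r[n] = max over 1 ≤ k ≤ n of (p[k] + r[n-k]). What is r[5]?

   n    0    1    2    3    4    5    6    7
r[n]    0    2    5    8   11   13   16   19

13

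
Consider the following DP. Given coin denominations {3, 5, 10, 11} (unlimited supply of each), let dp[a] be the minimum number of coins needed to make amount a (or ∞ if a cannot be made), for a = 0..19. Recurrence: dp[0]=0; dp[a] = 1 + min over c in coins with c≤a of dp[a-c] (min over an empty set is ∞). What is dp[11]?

1

 a  0  1  2  3  4  5  6  7  8  9 10 11 12 13 14 15 16 17 18 19
dp  0  -  -  1  -  1  2  -  2  3  1  1  4  2  2  2  2  3  3  3
(- denotes ∞ / unreachable)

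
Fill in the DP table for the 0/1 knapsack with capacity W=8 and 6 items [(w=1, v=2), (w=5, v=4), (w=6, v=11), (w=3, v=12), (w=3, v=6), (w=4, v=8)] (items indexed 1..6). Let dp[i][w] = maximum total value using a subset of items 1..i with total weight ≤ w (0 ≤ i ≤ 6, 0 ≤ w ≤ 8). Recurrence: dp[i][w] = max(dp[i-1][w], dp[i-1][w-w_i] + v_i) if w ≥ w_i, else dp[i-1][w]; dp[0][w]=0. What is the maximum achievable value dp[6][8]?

i\w   0   1   2   3   4   5   6   7   8
  0   0   0   0   0   0   0   0   0   0
  1   0   2   2   2   2   2   2   2   2
  2   0   2   2   2   2   4   6   6   6
  3   0   2   2   2   2   4  11  13  13
  4   0   2   2  12  14  14  14  14  16
  5   0   2   2  12  14  14  18  20  20
  6   0   2   2  12  14  14  18  20  22

22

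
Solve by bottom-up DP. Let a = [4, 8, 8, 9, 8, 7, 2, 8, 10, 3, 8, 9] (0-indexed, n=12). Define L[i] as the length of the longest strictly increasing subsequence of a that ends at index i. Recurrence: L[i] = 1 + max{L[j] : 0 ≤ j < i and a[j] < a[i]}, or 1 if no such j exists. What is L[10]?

   i    0    1    2    3    4    5    6    7    8    9   10   11
a[i]    4    8    8    9    8    7    2    8   10    3    8    9
L[i]    1    2    2    3    2    2    1    3    4    2    3    4

3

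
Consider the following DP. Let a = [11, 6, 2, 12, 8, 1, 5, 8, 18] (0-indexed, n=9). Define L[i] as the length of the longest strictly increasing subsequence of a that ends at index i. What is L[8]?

   i    0    1    2    3    4    5    6    7    8
a[i]   11    6    2   12    8    1    5    8   18
L[i]    1    1    1    2    2    1    2    3    4

4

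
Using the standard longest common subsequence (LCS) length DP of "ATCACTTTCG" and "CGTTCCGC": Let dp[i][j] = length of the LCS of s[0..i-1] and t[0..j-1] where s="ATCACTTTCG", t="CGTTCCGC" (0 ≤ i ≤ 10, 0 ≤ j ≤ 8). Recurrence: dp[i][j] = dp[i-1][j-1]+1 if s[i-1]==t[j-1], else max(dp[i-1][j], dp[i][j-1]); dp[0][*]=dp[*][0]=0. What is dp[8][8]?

3

   ''  C  G  T  T  C  C  G  C
''  0  0  0  0  0  0  0  0  0
 A  0  0  0  0  0  0  0  0  0
 T  0  0  0  1  1  1  1  1  1
 C  0  1  1  1  1  2  2  2  2
 A  0  1  1  1  1  2  2  2  2
 C  0  1  1  1  1  2  3  3  3
 T  0  1  1  2  2  2  3  3  3
 T  0  1  1  2  3  3  3  3  3
 T  0  1  1  2  3  3  3  3  3
 C  0  1  1  2  3  4  4  4  4
 G  0  1  2  2  3  4  4  5  5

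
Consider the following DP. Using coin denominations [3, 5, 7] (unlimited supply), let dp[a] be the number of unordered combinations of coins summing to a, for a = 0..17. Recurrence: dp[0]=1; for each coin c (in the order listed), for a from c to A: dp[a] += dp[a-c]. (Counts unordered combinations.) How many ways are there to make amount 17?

after  coin     0     1     2     3     4     5     6     7     8     9    10    11    12    13    14    15    16    17
          3     1     0     0     1     0     0     1     0     0     1     0     0     1     0     0     1     0     0
          5     1     0     0     1     0     1     1     0     1     1     1     1     1     1     1     2     1     1
          7     1     0     0     1     0     1     1     1     1     1     2     1     2     2     2     3     2     3

3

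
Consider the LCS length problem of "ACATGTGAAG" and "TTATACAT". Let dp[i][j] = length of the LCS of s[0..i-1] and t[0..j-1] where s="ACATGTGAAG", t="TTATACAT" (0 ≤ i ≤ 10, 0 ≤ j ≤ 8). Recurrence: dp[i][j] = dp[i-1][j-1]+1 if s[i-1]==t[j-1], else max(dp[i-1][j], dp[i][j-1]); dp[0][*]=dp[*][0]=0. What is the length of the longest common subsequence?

   ''  T  T  A  T  A  C  A  T
''  0  0  0  0  0  0  0  0  0
 A  0  0  0  1  1  1  1  1  1
 C  0  0  0  1  1  1  2  2  2
 A  0  0  0  1  1  2  2  3  3
 T  0  1  1  1  2  2  2  3  4
 G  0  1  1  1  2  2  2  3  4
 T  0  1  2  2  2  2  2  3  4
 G  0  1  2  2  2  2  2  3  4
 A  0  1  2  3  3  3  3  3  4
 A  0  1  2  3  3  4  4  4  4
 G  0  1  2  3  3  4  4  4  4

4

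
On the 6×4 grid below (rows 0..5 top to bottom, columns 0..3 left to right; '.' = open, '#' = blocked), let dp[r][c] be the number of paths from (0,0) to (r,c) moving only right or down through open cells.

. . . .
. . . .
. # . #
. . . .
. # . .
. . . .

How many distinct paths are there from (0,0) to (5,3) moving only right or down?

13

r\c   0   1   2   3
  0   1   1   1   1
  1   1   2   3   4
  2   1   0   3   0
  3   1   1   4   4
  4   1   0   4   8
  5   1   1   5  13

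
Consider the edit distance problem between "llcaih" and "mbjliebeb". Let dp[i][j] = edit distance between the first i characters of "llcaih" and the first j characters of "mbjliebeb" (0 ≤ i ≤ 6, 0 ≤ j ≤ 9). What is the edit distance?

   ''  m  b  j  l  i  e  b  e  b
''  0  1  2  3  4  5  6  7  8  9
 l  1  1  2  3  3  4  5  6  7  8
 l  2  2  2  3  3  4  5  6  7  8
 c  3  3  3  3  4  4  5  6  7  8
 a  4  4  4  4  4  5  5  6  7  8
 i  5  5  5  5  5  4  5  6  7  8
 h  6  6  6  6  6  5  5  6  7  8

8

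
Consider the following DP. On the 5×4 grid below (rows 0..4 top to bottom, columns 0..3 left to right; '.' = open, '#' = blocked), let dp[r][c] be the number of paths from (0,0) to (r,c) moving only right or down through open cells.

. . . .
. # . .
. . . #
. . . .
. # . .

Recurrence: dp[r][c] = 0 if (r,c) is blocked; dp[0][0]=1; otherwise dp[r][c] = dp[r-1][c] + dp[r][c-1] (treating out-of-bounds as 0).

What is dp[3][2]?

4

r\c   0   1   2   3
  0   1   1   1   1
  1   1   0   1   2
  2   1   1   2   0
  3   1   2   4   4
  4   1   0   4   8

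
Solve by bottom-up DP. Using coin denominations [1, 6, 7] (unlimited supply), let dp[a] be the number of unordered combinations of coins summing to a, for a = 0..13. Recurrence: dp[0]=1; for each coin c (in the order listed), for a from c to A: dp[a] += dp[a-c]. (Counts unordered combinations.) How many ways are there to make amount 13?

after  coin     0     1     2     3     4     5     6     7     8     9    10    11    12    13
          1     1     1     1     1     1     1     1     1     1     1     1     1     1     1
          6     1     1     1     1     1     1     2     2     2     2     2     2     3     3
          7     1     1     1     1     1     1     2     3     3     3     3     3     4     5

5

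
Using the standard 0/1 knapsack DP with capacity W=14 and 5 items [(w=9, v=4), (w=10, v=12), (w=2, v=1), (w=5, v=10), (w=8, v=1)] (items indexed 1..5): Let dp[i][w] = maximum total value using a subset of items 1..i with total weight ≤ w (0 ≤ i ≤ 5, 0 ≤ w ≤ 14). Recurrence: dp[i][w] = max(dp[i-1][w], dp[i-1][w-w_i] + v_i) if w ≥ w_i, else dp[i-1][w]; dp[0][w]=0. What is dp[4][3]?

1

i\w   0   1   2   3   4   5   6   7   8   9  10  11  12  13  14
  0   0   0   0   0   0   0   0   0   0   0   0   0   0   0   0
  1   0   0   0   0   0   0   0   0   0   4   4   4   4   4   4
  2   0   0   0   0   0   0   0   0   0   4  12  12  12  12  12
  3   0   0   1   1   1   1   1   1   1   4  12  12  13  13  13
  4   0   0   1   1   1  10  10  11  11  11  12  12  13  13  14
  5   0   0   1   1   1  10  10  11  11  11  12  12  13  13  14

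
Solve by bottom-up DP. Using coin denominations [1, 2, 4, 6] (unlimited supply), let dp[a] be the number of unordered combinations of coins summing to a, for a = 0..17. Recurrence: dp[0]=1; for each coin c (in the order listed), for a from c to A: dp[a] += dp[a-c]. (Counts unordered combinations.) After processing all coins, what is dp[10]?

16

after  coin     0     1     2     3     4     5     6     7     8     9    10    11    12    13    14    15    16    17
          1     1     1     1     1     1     1     1     1     1     1     1     1     1     1     1     1     1     1
          2     1     1     2     2     3     3     4     4     5     5     6     6     7     7     8     8     9     9
          4     1     1     2     2     4     4     6     6     9     9    12    12    16    16    20    20    25    25
          6     1     1     2     2     4     4     7     7    11    11    16    16    23    23    31    31    41    41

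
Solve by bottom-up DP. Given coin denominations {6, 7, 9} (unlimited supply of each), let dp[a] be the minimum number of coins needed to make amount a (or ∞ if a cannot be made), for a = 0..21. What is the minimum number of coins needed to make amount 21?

3

 a  0  1  2  3  4  5  6  7  8  9 10 11 12 13 14 15 16 17 18 19 20 21
dp  0  -  -  -  -  -  1  1  -  1  -  -  2  2  2  2  2  -  2  3  3  3
(- denotes ∞ / unreachable)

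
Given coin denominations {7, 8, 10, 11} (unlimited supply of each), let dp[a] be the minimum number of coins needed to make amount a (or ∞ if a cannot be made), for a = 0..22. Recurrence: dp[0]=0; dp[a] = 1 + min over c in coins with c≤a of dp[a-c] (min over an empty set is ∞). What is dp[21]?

 a  0  1  2  3  4  5  6  7  8  9 10 11 12 13 14 15 16 17 18 19 20 21 22
dp  0  -  -  -  -  -  -  1  1  -  1  1  -  -  2  2  2  2  2  2  2  2  2
(- denotes ∞ / unreachable)

2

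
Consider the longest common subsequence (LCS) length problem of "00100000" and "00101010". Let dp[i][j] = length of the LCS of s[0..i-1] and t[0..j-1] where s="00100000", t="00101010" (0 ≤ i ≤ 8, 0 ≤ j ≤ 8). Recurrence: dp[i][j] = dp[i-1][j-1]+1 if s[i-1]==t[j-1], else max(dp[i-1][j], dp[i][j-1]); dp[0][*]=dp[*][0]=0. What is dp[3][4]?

   ''  0  0  1  0  1  0  1  0
''  0  0  0  0  0  0  0  0  0
 0  0  1  1  1  1  1  1  1  1
 0  0  1  2  2  2  2  2  2  2
 1  0  1  2  3  3  3  3  3  3
 0  0  1  2  3  4  4  4  4  4
 0  0  1  2  3  4  4  5  5  5
 0  0  1  2  3  4  4  5  5  6
 0  0  1  2  3  4  4  5  5  6
 0  0  1  2  3  4  4  5  5  6

3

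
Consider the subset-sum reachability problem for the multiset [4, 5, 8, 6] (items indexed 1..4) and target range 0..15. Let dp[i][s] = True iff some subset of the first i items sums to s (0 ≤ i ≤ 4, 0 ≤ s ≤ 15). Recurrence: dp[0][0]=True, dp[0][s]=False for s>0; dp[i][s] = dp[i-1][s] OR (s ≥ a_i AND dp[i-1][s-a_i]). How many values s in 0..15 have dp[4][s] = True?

i\s   0   1   2   3   4   5   6   7   8   9  10  11  12  13  14  15
  0   T   F   F   F   F   F   F   F   F   F   F   F   F   F   F   F
  1   T   F   F   F   T   F   F   F   F   F   F   F   F   F   F   F
  2   T   F   F   F   T   T   F   F   F   T   F   F   F   F   F   F
  3   T   F   F   F   T   T   F   F   T   T   F   F   T   T   F   F
  4   T   F   F   F   T   T   T   F   T   T   T   T   T   T   T   T

12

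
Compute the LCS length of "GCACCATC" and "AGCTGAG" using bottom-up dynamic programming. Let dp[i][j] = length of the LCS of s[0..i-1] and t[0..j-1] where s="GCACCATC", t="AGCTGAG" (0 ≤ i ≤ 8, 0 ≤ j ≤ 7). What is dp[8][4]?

   ''  A  G  C  T  G  A  G
''  0  0  0  0  0  0  0  0
 G  0  0  1  1  1  1  1  1
 C  0  0  1  2  2  2  2  2
 A  0  1  1  2  2  2  3  3
 C  0  1  1  2  2  2  3  3
 C  0  1  1  2  2  2  3  3
 A  0  1  1  2  2  2  3  3
 T  0  1  1  2  3  3  3  3
 C  0  1  1  2  3  3  3  3

3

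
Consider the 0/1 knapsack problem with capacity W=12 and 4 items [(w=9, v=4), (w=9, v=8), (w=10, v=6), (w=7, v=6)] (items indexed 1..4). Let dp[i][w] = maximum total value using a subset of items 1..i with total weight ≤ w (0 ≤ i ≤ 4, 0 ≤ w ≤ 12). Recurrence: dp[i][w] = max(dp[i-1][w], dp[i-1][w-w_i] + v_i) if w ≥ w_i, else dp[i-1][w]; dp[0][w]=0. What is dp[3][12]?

i\w   0   1   2   3   4   5   6   7   8   9  10  11  12
  0   0   0   0   0   0   0   0   0   0   0   0   0   0
  1   0   0   0   0   0   0   0   0   0   4   4   4   4
  2   0   0   0   0   0   0   0   0   0   8   8   8   8
  3   0   0   0   0   0   0   0   0   0   8   8   8   8
  4   0   0   0   0   0   0   0   6   6   8   8   8   8

8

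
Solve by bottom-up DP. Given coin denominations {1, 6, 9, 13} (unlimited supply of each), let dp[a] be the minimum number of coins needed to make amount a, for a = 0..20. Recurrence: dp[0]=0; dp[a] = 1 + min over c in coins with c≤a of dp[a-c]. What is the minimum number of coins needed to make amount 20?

 a  0  1  2  3  4  5  6  7  8  9 10 11 12 13 14 15 16 17 18 19 20
dp  0  1  2  3  4  5  1  2  3  1  2  3  2  1  2  2  3  4  2  2  3

3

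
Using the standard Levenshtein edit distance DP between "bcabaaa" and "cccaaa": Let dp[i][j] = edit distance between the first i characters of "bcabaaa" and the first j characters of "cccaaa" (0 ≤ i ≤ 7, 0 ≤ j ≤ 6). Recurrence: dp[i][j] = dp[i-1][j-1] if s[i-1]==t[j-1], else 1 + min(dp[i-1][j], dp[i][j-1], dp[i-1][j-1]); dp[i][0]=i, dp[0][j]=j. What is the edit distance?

   ''  c  c  c  a  a  a
''  0  1  2  3  4  5  6
 b  1  1  2  3  4  5  6
 c  2  1  1  2  3  4  5
 a  3  2  2  2  2  3  4
 b  4  3  3  3  3  3  4
 a  5  4  4  4  3  3  3
 a  6  5  5  5  4  3  3
 a  7  6  6  6  5  4  3

3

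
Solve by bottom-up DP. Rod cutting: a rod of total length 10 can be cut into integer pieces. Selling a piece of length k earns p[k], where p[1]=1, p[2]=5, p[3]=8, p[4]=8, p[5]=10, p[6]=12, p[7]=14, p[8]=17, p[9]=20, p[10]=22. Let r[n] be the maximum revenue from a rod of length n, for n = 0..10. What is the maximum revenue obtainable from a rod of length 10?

   n    0    1    2    3    4    5    6    7    8    9   10
r[n]    0    1    5    8   10   13   16   18   21   24   26

26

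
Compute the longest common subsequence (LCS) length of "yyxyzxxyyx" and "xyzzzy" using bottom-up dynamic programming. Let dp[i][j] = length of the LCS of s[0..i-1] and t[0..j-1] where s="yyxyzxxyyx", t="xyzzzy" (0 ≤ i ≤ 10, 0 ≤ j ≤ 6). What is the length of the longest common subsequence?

4

   ''  x  y  z  z  z  y
''  0  0  0  0  0  0  0
 y  0  0  1  1  1  1  1
 y  0  0  1  1  1  1  2
 x  0  1  1  1  1  1  2
 y  0  1  2  2  2  2  2
 z  0  1  2  3  3  3  3
 x  0  1  2  3  3  3  3
 x  0  1  2  3  3  3  3
 y  0  1  2  3  3  3  4
 y  0  1  2  3  3  3  4
 x  0  1  2  3  3  3  4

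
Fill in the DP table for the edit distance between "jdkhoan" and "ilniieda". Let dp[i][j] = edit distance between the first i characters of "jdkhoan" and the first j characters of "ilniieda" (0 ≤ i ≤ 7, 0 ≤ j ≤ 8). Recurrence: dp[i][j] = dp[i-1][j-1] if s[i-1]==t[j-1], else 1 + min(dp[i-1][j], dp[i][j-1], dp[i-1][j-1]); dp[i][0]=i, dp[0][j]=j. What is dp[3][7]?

7

   ''  i  l  n  i  i  e  d  a
''  0  1  2  3  4  5  6  7  8
 j  1  1  2  3  4  5  6  7  8
 d  2  2  2  3  4  5  6  6  7
 k  3  3  3  3  4  5  6  7  7
 h  4  4  4  4  4  5  6  7  8
 o  5  5  5  5  5  5  6  7  8
 a  6  6  6  6  6  6  6  7  7
 n  7  7  7  6  7  7  7  7  8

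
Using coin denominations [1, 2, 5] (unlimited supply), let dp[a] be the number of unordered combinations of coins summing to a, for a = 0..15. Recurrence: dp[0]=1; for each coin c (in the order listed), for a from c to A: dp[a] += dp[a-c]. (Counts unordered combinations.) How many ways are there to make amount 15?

18

after  coin     0     1     2     3     4     5     6     7     8     9    10    11    12    13    14    15
          1     1     1     1     1     1     1     1     1     1     1     1     1     1     1     1     1
          2     1     1     2     2     3     3     4     4     5     5     6     6     7     7     8     8
          5     1     1     2     2     3     4     5     6     7     8    10    11    13    14    16    18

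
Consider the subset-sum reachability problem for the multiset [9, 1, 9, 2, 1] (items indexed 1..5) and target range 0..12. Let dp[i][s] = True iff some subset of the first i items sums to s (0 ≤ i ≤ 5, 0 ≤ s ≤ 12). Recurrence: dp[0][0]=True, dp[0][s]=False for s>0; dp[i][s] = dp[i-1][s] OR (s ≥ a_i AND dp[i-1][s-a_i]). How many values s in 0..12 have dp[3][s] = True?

i\s   0   1   2   3   4   5   6   7   8   9  10  11  12
  0   T   F   F   F   F   F   F   F   F   F   F   F   F
  1   T   F   F   F   F   F   F   F   F   T   F   F   F
  2   T   T   F   F   F   F   F   F   F   T   T   F   F
  3   T   T   F   F   F   F   F   F   F   T   T   F   F
  4   T   T   T   T   F   F   F   F   F   T   T   T   T
  5   T   T   T   T   T   F   F   F   F   T   T   T   T

4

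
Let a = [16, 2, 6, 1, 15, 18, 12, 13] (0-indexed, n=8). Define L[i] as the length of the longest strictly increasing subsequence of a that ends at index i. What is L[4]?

   i    0    1    2    3    4    5    6    7
a[i]   16    2    6    1   15   18   12   13
L[i]    1    1    2    1    3    4    3    4

3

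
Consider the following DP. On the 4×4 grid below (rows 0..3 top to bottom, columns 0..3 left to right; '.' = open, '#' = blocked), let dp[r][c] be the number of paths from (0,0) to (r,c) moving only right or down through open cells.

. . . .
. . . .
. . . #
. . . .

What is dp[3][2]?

10

r\c   0   1   2   3
  0   1   1   1   1
  1   1   2   3   4
  2   1   3   6   0
  3   1   4  10  10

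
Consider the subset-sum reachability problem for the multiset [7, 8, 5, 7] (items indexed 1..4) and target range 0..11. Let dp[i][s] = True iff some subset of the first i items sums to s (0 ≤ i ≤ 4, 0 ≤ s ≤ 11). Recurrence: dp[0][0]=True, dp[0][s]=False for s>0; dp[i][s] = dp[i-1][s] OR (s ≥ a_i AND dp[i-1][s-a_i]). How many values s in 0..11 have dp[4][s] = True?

i\s   0   1   2   3   4   5   6   7   8   9  10  11
  0   T   F   F   F   F   F   F   F   F   F   F   F
  1   T   F   F   F   F   F   F   T   F   F   F   F
  2   T   F   F   F   F   F   F   T   T   F   F   F
  3   T   F   F   F   F   T   F   T   T   F   F   F
  4   T   F   F   F   F   T   F   T   T   F   F   F

4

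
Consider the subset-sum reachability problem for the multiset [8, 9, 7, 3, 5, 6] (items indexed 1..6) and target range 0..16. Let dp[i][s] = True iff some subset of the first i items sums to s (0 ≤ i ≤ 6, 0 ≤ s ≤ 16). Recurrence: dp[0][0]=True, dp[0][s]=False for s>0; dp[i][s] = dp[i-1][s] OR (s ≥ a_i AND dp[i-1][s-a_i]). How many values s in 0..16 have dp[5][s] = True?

i\s   0   1   2   3   4   5   6   7   8   9  10  11  12  13  14  15  16
  0   T   F   F   F   F   F   F   F   F   F   F   F   F   F   F   F   F
  1   T   F   F   F   F   F   F   F   T   F   F   F   F   F   F   F   F
  2   T   F   F   F   F   F   F   F   T   T   F   F   F   F   F   F   F
  3   T   F   F   F   F   F   F   T   T   T   F   F   F   F   F   T   T
  4   T   F   F   T   F   F   F   T   T   T   T   T   T   F   F   T   T
  5   T   F   F   T   F   T   F   T   T   T   T   T   T   T   T   T   T
  6   T   F   F   T   F   T   T   T   T   T   T   T   T   T   T   T   T

13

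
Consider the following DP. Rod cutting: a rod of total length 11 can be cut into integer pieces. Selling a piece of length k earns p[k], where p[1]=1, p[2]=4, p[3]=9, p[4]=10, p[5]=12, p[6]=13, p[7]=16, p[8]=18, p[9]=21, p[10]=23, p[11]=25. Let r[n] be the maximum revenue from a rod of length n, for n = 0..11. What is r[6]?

   n    0    1    2    3    4    5    6    7    8    9   10   11
r[n]    0    1    4    9   10   13   18   19   22   27   28   31

18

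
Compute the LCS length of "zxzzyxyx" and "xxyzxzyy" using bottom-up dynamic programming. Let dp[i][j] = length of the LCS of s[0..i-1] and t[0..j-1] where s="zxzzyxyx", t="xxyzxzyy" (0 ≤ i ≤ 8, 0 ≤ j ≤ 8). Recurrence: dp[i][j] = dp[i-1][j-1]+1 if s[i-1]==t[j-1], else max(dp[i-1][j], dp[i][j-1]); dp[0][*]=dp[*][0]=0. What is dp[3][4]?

2

   ''  x  x  y  z  x  z  y  y
''  0  0  0  0  0  0  0  0  0
 z  0  0  0  0  1  1  1  1  1
 x  0  1  1  1  1  2  2  2  2
 z  0  1  1  1  2  2  3  3  3
 z  0  1  1  1  2  2  3  3  3
 y  0  1  1  2  2  2  3  4  4
 x  0  1  2  2  2  3  3  4  4
 y  0  1  2  3  3  3  3  4  5
 x  0  1  2  3  3  4  4  4  5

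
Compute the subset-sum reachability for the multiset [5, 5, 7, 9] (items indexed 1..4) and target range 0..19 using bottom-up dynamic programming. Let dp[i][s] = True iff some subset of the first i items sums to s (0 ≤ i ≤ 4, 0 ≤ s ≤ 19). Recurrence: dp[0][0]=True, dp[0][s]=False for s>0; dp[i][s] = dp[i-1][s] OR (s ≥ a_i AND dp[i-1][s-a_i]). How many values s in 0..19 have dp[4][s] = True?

i\s   0   1   2   3   4   5   6   7   8   9  10  11  12  13  14  15  16  17  18  19
  0   T   F   F   F   F   F   F   F   F   F   F   F   F   F   F   F   F   F   F   F
  1   T   F   F   F   F   T   F   F   F   F   F   F   F   F   F   F   F   F   F   F
  2   T   F   F   F   F   T   F   F   F   F   T   F   F   F   F   F   F   F   F   F
  3   T   F   F   F   F   T   F   T   F   F   T   F   T   F   F   F   F   T   F   F
  4   T   F   F   F   F   T   F   T   F   T   T   F   T   F   T   F   T   T   F   T

10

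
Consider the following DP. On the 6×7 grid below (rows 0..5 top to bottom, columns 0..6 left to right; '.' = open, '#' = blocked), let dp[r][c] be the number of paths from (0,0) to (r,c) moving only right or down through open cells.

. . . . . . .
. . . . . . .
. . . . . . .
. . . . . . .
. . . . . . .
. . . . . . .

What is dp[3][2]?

10

r\c   0   1   2   3   4   5   6
  0   1   1   1   1   1   1   1
  1   1   2   3   4   5   6   7
  2   1   3   6  10  15  21  28
  3   1   4  10  20  35  56  84
  4   1   5  15  35  70 126 210
  5   1   6  21  56 126 252 462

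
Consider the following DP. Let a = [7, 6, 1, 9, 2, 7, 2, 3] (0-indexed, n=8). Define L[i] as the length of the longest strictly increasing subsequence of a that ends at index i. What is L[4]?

   i    0    1    2    3    4    5    6    7
a[i]    7    6    1    9    2    7    2    3
L[i]    1    1    1    2    2    3    2    3

2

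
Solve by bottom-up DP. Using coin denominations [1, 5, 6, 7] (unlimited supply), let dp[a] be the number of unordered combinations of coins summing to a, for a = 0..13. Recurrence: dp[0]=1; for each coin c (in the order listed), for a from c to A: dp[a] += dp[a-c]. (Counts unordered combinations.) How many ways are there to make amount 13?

after  coin     0     1     2     3     4     5     6     7     8     9    10    11    12    13
          1     1     1     1     1     1     1     1     1     1     1     1     1     1     1
          5     1     1     1     1     1     2     2     2     2     2     3     3     3     3
          6     1     1     1     1     1     2     3     3     3     3     4     5     6     6
          7     1     1     1     1     1     2     3     4     4     4     5     6     8     9

9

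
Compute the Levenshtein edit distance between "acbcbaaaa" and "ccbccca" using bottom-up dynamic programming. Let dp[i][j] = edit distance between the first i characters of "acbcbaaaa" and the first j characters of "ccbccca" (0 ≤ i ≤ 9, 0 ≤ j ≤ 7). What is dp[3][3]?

1

   ''  c  c  b  c  c  c  a
''  0  1  2  3  4  5  6  7
 a  1  1  2  3  4  5  6  6
 c  2  1  1  2  3  4  5  6
 b  3  2  2  1  2  3  4  5
 c  4  3  2  2  1  2  3  4
 b  5  4  3  2  2  2  3  4
 a  6  5  4  3  3  3  3  3
 a  7  6  5  4  4  4  4  3
 a  8  7  6  5  5  5  5  4
 a  9  8  7  6  6  6  6  5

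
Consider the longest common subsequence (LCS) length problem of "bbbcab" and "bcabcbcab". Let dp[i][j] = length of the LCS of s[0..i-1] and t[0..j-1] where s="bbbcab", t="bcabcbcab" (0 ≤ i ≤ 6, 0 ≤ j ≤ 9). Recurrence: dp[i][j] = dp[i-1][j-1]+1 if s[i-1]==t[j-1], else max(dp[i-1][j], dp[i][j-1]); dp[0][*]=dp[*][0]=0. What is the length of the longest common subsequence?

   ''  b  c  a  b  c  b  c  a  b
''  0  0  0  0  0  0  0  0  0  0
 b  0  1  1  1  1  1  1  1  1  1
 b  0  1  1  1  2  2  2  2  2  2
 b  0  1  1  1  2  2  3  3  3  3
 c  0  1  2  2  2  3  3  4  4  4
 a  0  1  2  3  3  3  3  4  5  5
 b  0  1  2  3  4  4  4  4  5  6

6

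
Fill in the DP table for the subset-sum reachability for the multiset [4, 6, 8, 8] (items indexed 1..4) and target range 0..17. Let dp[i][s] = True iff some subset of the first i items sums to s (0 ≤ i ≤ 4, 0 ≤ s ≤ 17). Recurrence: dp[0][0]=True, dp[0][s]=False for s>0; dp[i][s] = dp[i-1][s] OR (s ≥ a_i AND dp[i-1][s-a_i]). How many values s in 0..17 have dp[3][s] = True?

i\s   0   1   2   3   4   5   6   7   8   9  10  11  12  13  14  15  16  17
  0   T   F   F   F   F   F   F   F   F   F   F   F   F   F   F   F   F   F
  1   T   F   F   F   T   F   F   F   F   F   F   F   F   F   F   F   F   F
  2   T   F   F   F   T   F   T   F   F   F   T   F   F   F   F   F   F   F
  3   T   F   F   F   T   F   T   F   T   F   T   F   T   F   T   F   F   F
  4   T   F   F   F   T   F   T   F   T   F   T   F   T   F   T   F   T   F

7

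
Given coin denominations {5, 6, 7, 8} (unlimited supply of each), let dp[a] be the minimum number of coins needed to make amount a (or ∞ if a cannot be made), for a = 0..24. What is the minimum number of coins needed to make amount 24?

 a  0  1  2  3  4  5  6  7  8  9 10 11 12 13 14 15 16 17 18 19 20 21 22 23 24
dp  0  -  -  -  -  1  1  1  1  -  2  2  2  2  2  2  2  3  3  3  3  3  3  3  3
(- denotes ∞ / unreachable)

3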